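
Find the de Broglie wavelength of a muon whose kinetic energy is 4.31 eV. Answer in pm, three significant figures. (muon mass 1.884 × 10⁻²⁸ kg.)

λ = 41.1 pm

KE = 4.31 eV = 6.905 × 10⁻¹⁹ J.
p = √(2mKE) = √(2 × 1.884 × 10⁻²⁸ × 6.905 × 10⁻¹⁹) = 1.613 × 10⁻²³ kg·m/s.
λ = h/p = 6.626 × 10⁻³⁴ / 1.613 × 10⁻²³ = 4.11 × 10⁻¹¹ m = 41.1 pm.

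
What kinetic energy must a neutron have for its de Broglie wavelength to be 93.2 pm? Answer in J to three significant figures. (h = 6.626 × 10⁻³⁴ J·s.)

p = h/λ = 6.626 × 10⁻³⁴ / 9.320 × 10⁻¹¹ = 7.109 × 10⁻²⁴ kg·m/s.
KE = p²/(2m) = (7.109 × 10⁻²⁴)² / (2 × 1.675 × 10⁻²⁷) = 1.509 × 10⁻²⁰ J = 1.51 × 10⁻²⁰ J.

KE = 1.51 × 10⁻²⁰ J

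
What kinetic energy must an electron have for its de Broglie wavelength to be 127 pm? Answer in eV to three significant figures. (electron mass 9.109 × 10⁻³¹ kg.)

KE = 93.3 eV

p = h/λ = 6.626 × 10⁻³⁴ / 1.270 × 10⁻¹⁰ = 5.217 × 10⁻²⁴ kg·m/s.
KE = p²/(2m) = (5.217 × 10⁻²⁴)² / (2 × 9.109 × 10⁻³¹) = 1.494 × 10⁻¹⁷ J = 93.3 eV.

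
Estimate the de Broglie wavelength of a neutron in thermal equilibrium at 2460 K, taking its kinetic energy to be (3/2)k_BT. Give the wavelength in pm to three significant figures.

λ = 50.7 pm

KE = (3/2)k_BT = 1.5 × 1.381 × 10⁻²³ × 2460 = 5.096 × 10⁻²⁰ J.
p = √(2mKE) = √(2 × 1.675 × 10⁻²⁷ × 5.096 × 10⁻²⁰) = 1.307 × 10⁻²³ kg·m/s.
λ = h/p = 5.07 × 10⁻¹¹ m = 50.7 pm.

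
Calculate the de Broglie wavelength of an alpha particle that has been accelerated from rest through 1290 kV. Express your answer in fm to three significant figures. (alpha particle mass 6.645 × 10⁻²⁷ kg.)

KE = 2eV = 2 × 1.602 × 10⁻¹⁹ × 1.290 × 10⁶ = 4.133 × 10⁻¹³ J.
p = √(2mKE) = √(2 × 6.645 × 10⁻²⁷ × 4.133 × 10⁻¹³) = 7.411 × 10⁻²⁰ kg·m/s.
λ = h/p = 6.626 × 10⁻³⁴ / 7.411 × 10⁻²⁰ = 8.94 × 10⁻¹⁵ m = 8.94 fm.

λ = 8.94 fm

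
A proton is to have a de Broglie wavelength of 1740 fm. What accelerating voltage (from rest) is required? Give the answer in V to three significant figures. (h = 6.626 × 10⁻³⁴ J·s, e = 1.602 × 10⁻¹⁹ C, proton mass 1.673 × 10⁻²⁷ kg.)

p = h/λ = 6.626 × 10⁻³⁴ / 1.740 × 10⁻¹² = 3.808 × 10⁻²² kg·m/s.
KE = p²/(2m) = 4.334 × 10⁻¹⁷ J.
V = KE/e = 4.334 × 10⁻¹⁷ / (1.602 × 10⁻¹⁹) = 271 V.

V = 271 V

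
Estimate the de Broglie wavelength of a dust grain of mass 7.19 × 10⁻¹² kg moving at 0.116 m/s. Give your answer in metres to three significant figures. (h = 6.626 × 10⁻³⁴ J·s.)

p = mv = 7.19 × 10⁻¹² × 0.116 = 8.340 × 10⁻¹³ kg·m/s.
λ = h/p = 6.626 × 10⁻³⁴ / 8.340 × 10⁻¹³ = 7.94 × 10⁻²² m.

λ = 7.94 × 10⁻²² m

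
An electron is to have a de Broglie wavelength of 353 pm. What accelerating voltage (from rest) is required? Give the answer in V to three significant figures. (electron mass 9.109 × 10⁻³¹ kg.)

p = h/λ = 6.626 × 10⁻³⁴ / 3.530 × 10⁻¹⁰ = 1.877 × 10⁻²⁴ kg·m/s.
KE = p²/(2m) = 1.934 × 10⁻¹⁸ J.
V = KE/e = 1.934 × 10⁻¹⁸ / (1.602 × 10⁻¹⁹) = 12.1 V.

V = 12.1 V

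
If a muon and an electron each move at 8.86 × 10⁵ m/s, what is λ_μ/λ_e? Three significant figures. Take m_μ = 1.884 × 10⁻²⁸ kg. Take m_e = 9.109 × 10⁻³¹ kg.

At fixed v, p = mv so λ = h/(mv) ∝ 1/m.
λ_μ/λ_e = m_e/m_μ = 9.109 × 10⁻³¹/1.884 × 10⁻²⁸ = 4.83 × 10⁻³.

λ_μ/λ_e = 4.83 × 10⁻³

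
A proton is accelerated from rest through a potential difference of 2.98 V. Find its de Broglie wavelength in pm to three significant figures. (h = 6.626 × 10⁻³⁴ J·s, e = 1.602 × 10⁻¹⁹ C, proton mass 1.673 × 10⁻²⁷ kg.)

λ = 16.6 pm

KE = eV = 1.602 × 10⁻¹⁹ × 2.980 = 4.774 × 10⁻¹⁹ J.
p = √(2mKE) = √(2 × 1.673 × 10⁻²⁷ × 4.774 × 10⁻¹⁹) = 3.997 × 10⁻²³ kg·m/s.
λ = h/p = 6.626 × 10⁻³⁴ / 3.997 × 10⁻²³ = 1.66 × 10⁻¹¹ m = 16.6 pm.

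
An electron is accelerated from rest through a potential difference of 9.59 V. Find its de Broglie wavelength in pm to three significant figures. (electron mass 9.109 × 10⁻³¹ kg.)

λ = 396 pm

KE = eV = 1.602 × 10⁻¹⁹ × 9.590 = 1.536 × 10⁻¹⁸ J.
p = √(2mKE) = √(2 × 9.109 × 10⁻³¹ × 1.536 × 10⁻¹⁸) = 1.673 × 10⁻²⁴ kg·m/s.
λ = h/p = 6.626 × 10⁻³⁴ / 1.673 × 10⁻²⁴ = 3.96 × 10⁻¹⁰ m = 396 pm.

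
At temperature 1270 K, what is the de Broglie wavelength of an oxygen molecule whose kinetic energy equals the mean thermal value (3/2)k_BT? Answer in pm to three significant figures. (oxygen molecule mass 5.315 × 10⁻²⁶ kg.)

λ = 12.5 pm

KE = (3/2)k_BT = 1.5 × 1.381 × 10⁻²³ × 1270 = 2.631 × 10⁻²⁰ J.
p = √(2mKE) = √(2 × 5.315 × 10⁻²⁶ × 2.631 × 10⁻²⁰) = 5.288 × 10⁻²³ kg·m/s.
λ = h/p = 1.25 × 10⁻¹¹ m = 12.5 pm.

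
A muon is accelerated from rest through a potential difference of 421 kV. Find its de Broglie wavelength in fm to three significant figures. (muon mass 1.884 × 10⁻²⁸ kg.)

KE = eV = 1.602 × 10⁻¹⁹ × 4.210 × 10⁵ = 6.744 × 10⁻¹⁴ J.
p = √(2mKE) = √(2 × 1.884 × 10⁻²⁸ × 6.744 × 10⁻¹⁴) = 5.041 × 10⁻²¹ kg·m/s.
λ = h/p = 6.626 × 10⁻³⁴ / 5.041 × 10⁻²¹ = 1.31 × 10⁻¹³ m = 131 fm.

λ = 131 fm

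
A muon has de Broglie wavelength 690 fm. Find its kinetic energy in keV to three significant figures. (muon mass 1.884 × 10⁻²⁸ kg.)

KE = 15.3 keV

p = h/λ = 6.626 × 10⁻³⁴ / 6.900 × 10⁻¹³ = 9.603 × 10⁻²² kg·m/s.
KE = p²/(2m) = (9.603 × 10⁻²²)² / (2 × 1.884 × 10⁻²⁸) = 2.447 × 10⁻¹⁵ J = 15.3 keV.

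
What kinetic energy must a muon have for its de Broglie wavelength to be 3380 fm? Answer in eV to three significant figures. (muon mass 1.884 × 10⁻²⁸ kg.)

p = h/λ = 6.626 × 10⁻³⁴ / 3.380 × 10⁻¹² = 1.960 × 10⁻²² kg·m/s.
KE = p²/(2m) = (1.960 × 10⁻²²)² / (2 × 1.884 × 10⁻²⁸) = 1.020 × 10⁻¹⁶ J = 637 eV.

KE = 637 eV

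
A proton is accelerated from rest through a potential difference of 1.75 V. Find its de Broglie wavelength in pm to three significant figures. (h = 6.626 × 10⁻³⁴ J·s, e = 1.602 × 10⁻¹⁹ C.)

λ = 21.6 pm

KE = eV = 1.602 × 10⁻¹⁹ × 1.750 = 2.804 × 10⁻¹⁹ J.
p = √(2mKE) = √(2 × 1.673 × 10⁻²⁷ × 2.804 × 10⁻¹⁹) = 3.063 × 10⁻²³ kg·m/s.
λ = h/p = 6.626 × 10⁻³⁴ / 3.063 × 10⁻²³ = 2.16 × 10⁻¹¹ m = 21.6 pm.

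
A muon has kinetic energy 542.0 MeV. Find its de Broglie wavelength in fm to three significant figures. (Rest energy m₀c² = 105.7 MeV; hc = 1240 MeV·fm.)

λ = 1.94 fm

Total energy E = KE + m₀c² = 542.0 + 105.7 = 647.7 MeV.
(pc)² = E² − (m₀c²)² = (647.7)² − (105.7)² = 4.083 × 10⁵ MeV², so pc = 639.0 MeV.
λ = hc/(pc) = 1240 MeV·fm / 639.0 MeV = 1.94 fm.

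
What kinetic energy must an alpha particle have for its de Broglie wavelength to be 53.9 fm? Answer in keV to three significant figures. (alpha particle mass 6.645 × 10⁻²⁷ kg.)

KE = 71.0 keV

p = h/λ = 6.626 × 10⁻³⁴ / 5.390 × 10⁻¹⁴ = 1.229 × 10⁻²⁰ kg·m/s.
KE = p²/(2m) = (1.229 × 10⁻²⁰)² / (2 × 6.645 × 10⁻²⁷) = 1.137 × 10⁻¹⁴ J = 71.0 keV.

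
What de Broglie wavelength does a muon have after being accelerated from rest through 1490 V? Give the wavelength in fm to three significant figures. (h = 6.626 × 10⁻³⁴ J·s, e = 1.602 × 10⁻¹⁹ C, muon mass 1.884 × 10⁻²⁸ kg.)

KE = eV = 1.602 × 10⁻¹⁹ × 1490 = 2.387 × 10⁻¹⁶ J.
p = √(2mKE) = √(2 × 1.884 × 10⁻²⁸ × 2.387 × 10⁻¹⁶) = 2.999 × 10⁻²² kg·m/s.
λ = h/p = 6.626 × 10⁻³⁴ / 2.999 × 10⁻²² = 2.21 × 10⁻¹² m = 2210 fm.

λ = 2210 fm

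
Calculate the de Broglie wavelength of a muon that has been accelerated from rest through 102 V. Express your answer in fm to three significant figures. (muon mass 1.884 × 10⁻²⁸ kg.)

KE = eV = 1.602 × 10⁻¹⁹ × 102.0 = 1.634 × 10⁻¹⁷ J.
p = √(2mKE) = √(2 × 1.884 × 10⁻²⁸ × 1.634 × 10⁻¹⁷) = 7.847 × 10⁻²³ kg·m/s.
λ = h/p = 6.626 × 10⁻³⁴ / 7.847 × 10⁻²³ = 8.44 × 10⁻¹² m = 8440 fm.

λ = 8440 fm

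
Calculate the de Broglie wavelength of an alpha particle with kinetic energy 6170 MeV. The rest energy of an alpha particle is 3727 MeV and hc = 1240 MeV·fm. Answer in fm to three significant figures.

Total energy E = KE + m₀c² = 6170 + 3727 = 9897 MeV.
(pc)² = E² − (m₀c²)² = (9897)² − (3727)² = 8.406 × 10⁷ MeV², so pc = 9168 MeV.
λ = hc/(pc) = 1240 MeV·fm / 9168 MeV = 0.135 fm.

λ = 0.135 fm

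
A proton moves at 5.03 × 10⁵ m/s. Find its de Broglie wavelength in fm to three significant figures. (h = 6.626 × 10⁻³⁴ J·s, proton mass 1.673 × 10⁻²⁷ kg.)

p = mv = 1.673 × 10⁻²⁷ × 5.03 × 10⁵ = 8.415 × 10⁻²² kg·m/s.
λ = h/p = 6.626 × 10⁻³⁴ / 8.415 × 10⁻²² = 7.87 × 10⁻¹³ m = 787 fm.

λ = 787 fm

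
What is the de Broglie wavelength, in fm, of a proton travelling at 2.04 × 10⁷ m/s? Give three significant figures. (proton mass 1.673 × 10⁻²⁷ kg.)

p = mv = 1.673 × 10⁻²⁷ × 2.04 × 10⁷ = 3.413 × 10⁻²⁰ kg·m/s.
λ = h/p = 6.626 × 10⁻³⁴ / 3.413 × 10⁻²⁰ = 1.94 × 10⁻¹⁴ m = 19.4 fm.

λ = 19.4 fm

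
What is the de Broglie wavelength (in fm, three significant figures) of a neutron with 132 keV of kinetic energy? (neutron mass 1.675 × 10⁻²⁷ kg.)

λ = 78.7 fm

KE = 132 keV = 2.115 × 10⁻¹⁴ J.
p = √(2mKE) = √(2 × 1.675 × 10⁻²⁷ × 2.115 × 10⁻¹⁴) = 8.417 × 10⁻²¹ kg·m/s.
λ = h/p = 6.626 × 10⁻³⁴ / 8.417 × 10⁻²¹ = 7.87 × 10⁻¹⁴ m = 78.7 fm.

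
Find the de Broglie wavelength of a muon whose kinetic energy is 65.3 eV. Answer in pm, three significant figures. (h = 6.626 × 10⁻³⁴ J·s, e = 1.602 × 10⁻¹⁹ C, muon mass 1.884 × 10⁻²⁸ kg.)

λ = 10.6 pm

KE = 65.3 eV = 1.046 × 10⁻¹⁷ J.
p = √(2mKE) = √(2 × 1.884 × 10⁻²⁸ × 1.046 × 10⁻¹⁷) = 6.278 × 10⁻²³ kg·m/s.
λ = h/p = 6.626 × 10⁻³⁴ / 6.278 × 10⁻²³ = 1.06 × 10⁻¹¹ m = 10.6 pm.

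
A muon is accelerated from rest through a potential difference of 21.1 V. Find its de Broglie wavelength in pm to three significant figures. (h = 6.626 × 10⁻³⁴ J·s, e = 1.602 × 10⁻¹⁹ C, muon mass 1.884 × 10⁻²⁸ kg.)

λ = 18.6 pm

KE = eV = 1.602 × 10⁻¹⁹ × 21.10 = 3.380 × 10⁻¹⁸ J.
p = √(2mKE) = √(2 × 1.884 × 10⁻²⁸ × 3.380 × 10⁻¹⁸) = 3.569 × 10⁻²³ kg·m/s.
λ = h/p = 6.626 × 10⁻³⁴ / 3.569 × 10⁻²³ = 1.86 × 10⁻¹¹ m = 18.6 pm.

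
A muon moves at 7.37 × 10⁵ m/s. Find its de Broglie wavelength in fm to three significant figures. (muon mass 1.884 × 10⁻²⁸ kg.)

λ = 4770 fm

p = mv = 1.884 × 10⁻²⁸ × 7.37 × 10⁵ = 1.389 × 10⁻²² kg·m/s.
λ = h/p = 6.626 × 10⁻³⁴ / 1.389 × 10⁻²² = 4.77 × 10⁻¹² m = 4770 fm.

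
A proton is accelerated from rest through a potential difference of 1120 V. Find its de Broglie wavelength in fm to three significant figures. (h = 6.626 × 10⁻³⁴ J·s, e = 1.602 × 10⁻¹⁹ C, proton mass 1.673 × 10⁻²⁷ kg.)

λ = 855 fm

KE = eV = 1.602 × 10⁻¹⁹ × 1120 = 1.794 × 10⁻¹⁶ J.
p = √(2mKE) = √(2 × 1.673 × 10⁻²⁷ × 1.794 × 10⁻¹⁶) = 7.748 × 10⁻²² kg·m/s.
λ = h/p = 6.626 × 10⁻³⁴ / 7.748 × 10⁻²² = 8.55 × 10⁻¹³ m = 855 fm.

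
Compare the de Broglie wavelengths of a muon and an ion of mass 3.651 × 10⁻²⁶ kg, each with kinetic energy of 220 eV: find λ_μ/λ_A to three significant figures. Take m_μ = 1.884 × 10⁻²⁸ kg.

At fixed KE, p = √(2mKE) so λ = h/p ∝ 1/√m.
λ_μ/λ_A = √(m_A/m_μ) = √(3.651 × 10⁻²⁶/1.884 × 10⁻²⁸) = √(193.8) = 13.9.

λ_μ/λ_A = 13.9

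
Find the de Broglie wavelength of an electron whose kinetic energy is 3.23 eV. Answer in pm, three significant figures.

λ = 682 pm

KE = 3.23 eV = 5.174 × 10⁻¹⁹ J.
p = √(2mKE) = √(2 × 9.109 × 10⁻³¹ × 5.174 × 10⁻¹⁹) = 9.709 × 10⁻²⁵ kg·m/s.
λ = h/p = 6.626 × 10⁻³⁴ / 9.709 × 10⁻²⁵ = 6.82 × 10⁻¹⁰ m = 682 pm.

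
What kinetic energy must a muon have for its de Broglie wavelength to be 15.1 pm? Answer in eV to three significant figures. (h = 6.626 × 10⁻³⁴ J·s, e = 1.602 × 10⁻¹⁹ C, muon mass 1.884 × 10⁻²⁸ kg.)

KE = 31.9 eV

p = h/λ = 6.626 × 10⁻³⁴ / 1.510 × 10⁻¹¹ = 4.388 × 10⁻²³ kg·m/s.
KE = p²/(2m) = (4.388 × 10⁻²³)² / (2 × 1.884 × 10⁻²⁸) = 5.110 × 10⁻¹⁸ J = 31.9 eV.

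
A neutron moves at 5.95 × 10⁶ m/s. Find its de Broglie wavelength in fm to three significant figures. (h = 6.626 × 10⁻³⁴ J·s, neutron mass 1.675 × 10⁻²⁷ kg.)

λ = 66.5 fm

p = mv = 1.675 × 10⁻²⁷ × 5.95 × 10⁶ = 9.966 × 10⁻²¹ kg·m/s.
λ = h/p = 6.626 × 10⁻³⁴ / 9.966 × 10⁻²¹ = 6.65 × 10⁻¹⁴ m = 66.5 fm.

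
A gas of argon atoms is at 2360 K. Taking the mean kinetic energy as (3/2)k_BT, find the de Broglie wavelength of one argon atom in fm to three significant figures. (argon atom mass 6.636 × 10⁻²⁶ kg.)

λ = 8230 fm

KE = (3/2)k_BT = 1.5 × 1.381 × 10⁻²³ × 2360 = 4.889 × 10⁻²⁰ J.
p = √(2mKE) = √(2 × 6.636 × 10⁻²⁶ × 4.889 × 10⁻²⁰) = 8.055 × 10⁻²³ kg·m/s.
λ = h/p = 8.23 × 10⁻¹² m = 8230 fm.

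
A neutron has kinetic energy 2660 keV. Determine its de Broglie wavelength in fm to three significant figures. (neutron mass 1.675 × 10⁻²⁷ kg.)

KE = 2660 keV = 4.261 × 10⁻¹³ J.
p = √(2mKE) = √(2 × 1.675 × 10⁻²⁷ × 4.261 × 10⁻¹³) = 3.778 × 10⁻²⁰ kg·m/s.
λ = h/p = 6.626 × 10⁻³⁴ / 3.778 × 10⁻²⁰ = 1.75 × 10⁻¹⁴ m = 17.5 fm.

λ = 17.5 fm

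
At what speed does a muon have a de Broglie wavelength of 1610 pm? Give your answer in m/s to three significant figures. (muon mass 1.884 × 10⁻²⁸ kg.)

v = 2180 m/s

p = h/λ = 6.626 × 10⁻³⁴ / 1.610 × 10⁻⁹ = 4.116 × 10⁻²⁵ kg·m/s.
v = p/m = 4.116 × 10⁻²⁵ / 1.884 × 10⁻²⁸ = 2.18 × 10³ m/s = 2180 m/s.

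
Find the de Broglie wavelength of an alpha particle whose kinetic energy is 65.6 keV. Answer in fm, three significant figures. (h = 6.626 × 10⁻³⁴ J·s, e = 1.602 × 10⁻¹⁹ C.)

KE = 65.6 keV = 1.051 × 10⁻¹⁴ J.
p = √(2mKE) = √(2 × 6.645 × 10⁻²⁷ × 1.051 × 10⁻¹⁴) = 1.182 × 10⁻²⁰ kg·m/s.
λ = h/p = 6.626 × 10⁻³⁴ / 1.182 × 10⁻²⁰ = 5.61 × 10⁻¹⁴ m = 56.1 fm.

λ = 56.1 fm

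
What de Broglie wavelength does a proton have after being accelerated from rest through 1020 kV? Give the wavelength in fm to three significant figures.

KE = eV = 1.602 × 10⁻¹⁹ × 1.020 × 10⁶ = 1.634 × 10⁻¹³ J.
p = √(2mKE) = √(2 × 1.673 × 10⁻²⁷ × 1.634 × 10⁻¹³) = 2.338 × 10⁻²⁰ kg·m/s.
λ = h/p = 6.626 × 10⁻³⁴ / 2.338 × 10⁻²⁰ = 2.83 × 10⁻¹⁴ m = 28.3 fm.

λ = 28.3 fm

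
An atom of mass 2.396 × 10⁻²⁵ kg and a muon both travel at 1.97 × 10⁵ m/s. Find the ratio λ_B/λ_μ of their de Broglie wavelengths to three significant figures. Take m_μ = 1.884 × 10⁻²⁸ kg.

At fixed v, p = mv so λ = h/(mv) ∝ 1/m.
λ_B/λ_μ = m_μ/m_B = 1.884 × 10⁻²⁸/2.396 × 10⁻²⁵ = 7.86 × 10⁻⁴.

λ_B/λ_μ = 7.86 × 10⁻⁴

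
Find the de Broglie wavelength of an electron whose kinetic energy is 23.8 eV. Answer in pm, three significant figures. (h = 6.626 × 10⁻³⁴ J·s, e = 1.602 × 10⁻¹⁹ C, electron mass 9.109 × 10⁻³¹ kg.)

KE = 23.8 eV = 3.813 × 10⁻¹⁸ J.
p = √(2mKE) = √(2 × 9.109 × 10⁻³¹ × 3.813 × 10⁻¹⁸) = 2.636 × 10⁻²⁴ kg·m/s.
λ = h/p = 6.626 × 10⁻³⁴ / 2.636 × 10⁻²⁴ = 2.51 × 10⁻¹⁰ m = 251 pm.

λ = 251 pm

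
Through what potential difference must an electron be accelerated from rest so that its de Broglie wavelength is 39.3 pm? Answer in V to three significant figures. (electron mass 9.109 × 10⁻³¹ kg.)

p = h/λ = 6.626 × 10⁻³⁴ / 3.930 × 10⁻¹¹ = 1.686 × 10⁻²³ kg·m/s.
KE = p²/(2m) = 1.560 × 10⁻¹⁶ J.
V = KE/e = 1.560 × 10⁻¹⁶ / (1.602 × 10⁻¹⁹) = 974 V.

V = 974 V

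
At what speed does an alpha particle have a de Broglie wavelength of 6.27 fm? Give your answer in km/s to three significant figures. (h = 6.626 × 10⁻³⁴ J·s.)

p = h/λ = 6.626 × 10⁻³⁴ / 6.270 × 10⁻¹⁵ = 1.057 × 10⁻¹⁹ kg·m/s.
v = p/m = 1.057 × 10⁻¹⁹ / 6.645 × 10⁻²⁷ = 1.59 × 10⁷ m/s = 1.59 × 10⁴ km/s.

v = 1.59 × 10⁴ km/s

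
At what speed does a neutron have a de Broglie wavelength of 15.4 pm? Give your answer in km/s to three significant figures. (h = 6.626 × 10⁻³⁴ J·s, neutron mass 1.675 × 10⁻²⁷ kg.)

v = 25.7 km/s

p = h/λ = 6.626 × 10⁻³⁴ / 1.540 × 10⁻¹¹ = 4.303 × 10⁻²³ kg·m/s.
v = p/m = 4.303 × 10⁻²³ / 1.675 × 10⁻²⁷ = 2.57 × 10⁴ m/s = 25.7 km/s.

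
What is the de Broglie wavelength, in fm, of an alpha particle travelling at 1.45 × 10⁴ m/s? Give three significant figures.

p = mv = 6.645 × 10⁻²⁷ × 1.45 × 10⁴ = 9.635 × 10⁻²³ kg·m/s.
λ = h/p = 6.626 × 10⁻³⁴ / 9.635 × 10⁻²³ = 6.88 × 10⁻¹² m = 6880 fm.

λ = 6880 fm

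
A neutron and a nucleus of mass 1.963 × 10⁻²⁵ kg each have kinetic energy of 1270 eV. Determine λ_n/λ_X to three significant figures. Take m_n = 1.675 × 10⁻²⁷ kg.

λ_n/λ_X = 10.8

At fixed KE, p = √(2mKE) so λ = h/p ∝ 1/√m.
λ_n/λ_X = √(m_X/m_n) = √(1.963 × 10⁻²⁵/1.675 × 10⁻²⁷) = √(117.2) = 10.8.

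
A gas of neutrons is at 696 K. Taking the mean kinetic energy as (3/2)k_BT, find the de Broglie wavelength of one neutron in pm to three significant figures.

λ = 95.3 pm

KE = (3/2)k_BT = 1.5 × 1.381 × 10⁻²³ × 696 = 1.442 × 10⁻²⁰ J.
p = √(2mKE) = √(2 × 1.675 × 10⁻²⁷ × 1.442 × 10⁻²⁰) = 6.950 × 10⁻²⁴ kg·m/s.
λ = h/p = 9.53 × 10⁻¹¹ m = 95.3 pm.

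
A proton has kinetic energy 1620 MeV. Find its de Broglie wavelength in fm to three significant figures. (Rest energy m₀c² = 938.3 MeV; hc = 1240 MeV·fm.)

Total energy E = KE + m₀c² = 1620 + 938.3 = 2558.3 MeV.
(pc)² = E² − (m₀c²)² = (2558.3)² − (938.3)² = 5.664 × 10⁶ MeV², so pc = 2380 MeV.
λ = hc/(pc) = 1240 MeV·fm / 2380 MeV = 0.521 fm.

λ = 0.521 fm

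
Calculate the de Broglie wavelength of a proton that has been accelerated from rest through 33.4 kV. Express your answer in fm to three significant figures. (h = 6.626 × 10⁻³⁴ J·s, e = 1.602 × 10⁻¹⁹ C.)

λ = 157 fm

KE = eV = 1.602 × 10⁻¹⁹ × 3.340 × 10⁴ = 5.351 × 10⁻¹⁵ J.
p = √(2mKE) = √(2 × 1.673 × 10⁻²⁷ × 5.351 × 10⁻¹⁵) = 4.231 × 10⁻²¹ kg·m/s.
λ = h/p = 6.626 × 10⁻³⁴ / 4.231 × 10⁻²¹ = 1.57 × 10⁻¹³ m = 157 fm.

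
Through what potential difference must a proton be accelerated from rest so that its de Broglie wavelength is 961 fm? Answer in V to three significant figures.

p = h/λ = 6.626 × 10⁻³⁴ / 9.610 × 10⁻¹³ = 6.895 × 10⁻²² kg·m/s.
KE = p²/(2m) = 1.421 × 10⁻¹⁶ J.
V = KE/e = 1.421 × 10⁻¹⁶ / (1.602 × 10⁻¹⁹) = 887 V.

V = 887 V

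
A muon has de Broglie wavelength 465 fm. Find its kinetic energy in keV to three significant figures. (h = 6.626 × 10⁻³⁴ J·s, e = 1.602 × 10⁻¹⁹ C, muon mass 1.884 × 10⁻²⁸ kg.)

p = h/λ = 6.626 × 10⁻³⁴ / 4.650 × 10⁻¹³ = 1.425 × 10⁻²¹ kg·m/s.
KE = p²/(2m) = (1.425 × 10⁻²¹)² / (2 × 1.884 × 10⁻²⁸) = 5.389 × 10⁻¹⁵ J = 33.6 keV.

KE = 33.6 keV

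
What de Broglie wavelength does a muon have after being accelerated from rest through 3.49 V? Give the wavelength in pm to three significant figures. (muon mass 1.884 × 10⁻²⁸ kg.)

KE = eV = 1.602 × 10⁻¹⁹ × 3.490 = 5.591 × 10⁻¹⁹ J.
p = √(2mKE) = √(2 × 1.884 × 10⁻²⁸ × 5.591 × 10⁻¹⁹) = 1.451 × 10⁻²³ kg·m/s.
λ = h/p = 6.626 × 10⁻³⁴ / 1.451 × 10⁻²³ = 4.57 × 10⁻¹¹ m = 45.7 pm.

λ = 45.7 pm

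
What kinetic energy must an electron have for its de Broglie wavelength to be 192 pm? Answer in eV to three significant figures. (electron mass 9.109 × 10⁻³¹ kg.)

KE = 40.8 eV

p = h/λ = 6.626 × 10⁻³⁴ / 1.920 × 10⁻¹⁰ = 3.451 × 10⁻²⁴ kg·m/s.
KE = p²/(2m) = (3.451 × 10⁻²⁴)² / (2 × 9.109 × 10⁻³¹) = 6.537 × 10⁻¹⁸ J = 40.8 eV.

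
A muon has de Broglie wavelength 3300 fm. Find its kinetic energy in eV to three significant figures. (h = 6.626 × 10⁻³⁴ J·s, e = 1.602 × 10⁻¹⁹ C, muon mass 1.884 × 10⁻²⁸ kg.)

p = h/λ = 6.626 × 10⁻³⁴ / 3.300 × 10⁻¹² = 2.008 × 10⁻²² kg·m/s.
KE = p²/(2m) = (2.008 × 10⁻²²)² / (2 × 1.884 × 10⁻²⁸) = 1.070 × 10⁻¹⁶ J = 668 eV.

KE = 668 eV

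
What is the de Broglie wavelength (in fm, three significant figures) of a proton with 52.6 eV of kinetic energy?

KE = 52.6 eV = 8.427 × 10⁻¹⁸ J.
p = √(2mKE) = √(2 × 1.673 × 10⁻²⁷ × 8.427 × 10⁻¹⁸) = 1.679 × 10⁻²² kg·m/s.
λ = h/p = 6.626 × 10⁻³⁴ / 1.679 × 10⁻²² = 3.95 × 10⁻¹² m = 3950 fm.

λ = 3950 fm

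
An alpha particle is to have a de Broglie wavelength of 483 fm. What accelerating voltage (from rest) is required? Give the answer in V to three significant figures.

V = 442 V

p = h/λ = 6.626 × 10⁻³⁴ / 4.830 × 10⁻¹³ = 1.372 × 10⁻²¹ kg·m/s.
KE = p²/(2m) = 1.416 × 10⁻¹⁶ J.
V = KE/2e = 1.416 × 10⁻¹⁶ / (2 × 1.602 × 10⁻¹⁹) = 442 V.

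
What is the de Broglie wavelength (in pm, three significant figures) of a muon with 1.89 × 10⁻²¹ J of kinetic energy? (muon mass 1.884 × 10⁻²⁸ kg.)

p = √(2mKE) = √(2 × 1.884 × 10⁻²⁸ × 1.890 × 10⁻²¹) = 8.439 × 10⁻²⁵ kg·m/s.
λ = h/p = 6.626 × 10⁻³⁴ / 8.439 × 10⁻²⁵ = 7.85 × 10⁻¹⁰ m = 785 pm.

λ = 785 pm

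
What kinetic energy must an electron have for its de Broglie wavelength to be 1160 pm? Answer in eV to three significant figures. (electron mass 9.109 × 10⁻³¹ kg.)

KE = 1.12 eV

p = h/λ = 6.626 × 10⁻³⁴ / 1.160 × 10⁻⁹ = 5.712 × 10⁻²⁵ kg·m/s.
KE = p²/(2m) = (5.712 × 10⁻²⁵)² / (2 × 9.109 × 10⁻³¹) = 1.791 × 10⁻¹⁹ J = 1.12 eV.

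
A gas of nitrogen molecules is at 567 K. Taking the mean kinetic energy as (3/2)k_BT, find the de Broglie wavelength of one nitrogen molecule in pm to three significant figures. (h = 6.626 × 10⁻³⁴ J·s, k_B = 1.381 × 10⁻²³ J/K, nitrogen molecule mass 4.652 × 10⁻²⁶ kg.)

λ = 20.0 pm

KE = (3/2)k_BT = 1.5 × 1.381 × 10⁻²³ × 567 = 1.175 × 10⁻²⁰ J.
p = √(2mKE) = √(2 × 4.652 × 10⁻²⁶ × 1.175 × 10⁻²⁰) = 3.306 × 10⁻²³ kg·m/s.
λ = h/p = 2.00 × 10⁻¹¹ m = 20.0 pm.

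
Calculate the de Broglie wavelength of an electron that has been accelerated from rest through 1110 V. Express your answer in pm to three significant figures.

λ = 36.8 pm

KE = eV = 1.602 × 10⁻¹⁹ × 1110 = 1.778 × 10⁻¹⁶ J.
p = √(2mKE) = √(2 × 9.109 × 10⁻³¹ × 1.778 × 10⁻¹⁶) = 1.800 × 10⁻²³ kg·m/s.
λ = h/p = 6.626 × 10⁻³⁴ / 1.800 × 10⁻²³ = 3.68 × 10⁻¹¹ m = 36.8 pm.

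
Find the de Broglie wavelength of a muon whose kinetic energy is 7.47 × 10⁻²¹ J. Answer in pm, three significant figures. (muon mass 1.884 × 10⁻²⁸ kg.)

λ = 395 pm

p = √(2mKE) = √(2 × 1.884 × 10⁻²⁸ × 7.470 × 10⁻²¹) = 1.678 × 10⁻²⁴ kg·m/s.
λ = h/p = 6.626 × 10⁻³⁴ / 1.678 × 10⁻²⁴ = 3.95 × 10⁻¹⁰ m = 395 pm.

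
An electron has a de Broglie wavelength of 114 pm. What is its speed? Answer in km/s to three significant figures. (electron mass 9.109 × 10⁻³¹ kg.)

p = h/λ = 6.626 × 10⁻³⁴ / 1.140 × 10⁻¹⁰ = 5.812 × 10⁻²⁴ kg·m/s.
v = p/m = 5.812 × 10⁻²⁴ / 9.109 × 10⁻³¹ = 6.38 × 10⁶ m/s = 6380 km/s.

v = 6380 km/s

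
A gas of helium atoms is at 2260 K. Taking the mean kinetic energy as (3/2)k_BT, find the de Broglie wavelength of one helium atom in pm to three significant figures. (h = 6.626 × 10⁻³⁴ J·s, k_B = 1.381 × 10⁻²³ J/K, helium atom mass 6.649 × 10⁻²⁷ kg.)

KE = (3/2)k_BT = 1.5 × 1.381 × 10⁻²³ × 2260 = 4.682 × 10⁻²⁰ J.
p = √(2mKE) = √(2 × 6.649 × 10⁻²⁷ × 4.682 × 10⁻²⁰) = 2.495 × 10⁻²³ kg·m/s.
λ = h/p = 2.66 × 10⁻¹¹ m = 26.6 pm.

λ = 26.6 pm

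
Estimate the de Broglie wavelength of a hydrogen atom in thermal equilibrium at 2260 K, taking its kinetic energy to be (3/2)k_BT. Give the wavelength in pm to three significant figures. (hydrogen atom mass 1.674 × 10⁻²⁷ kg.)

KE = (3/2)k_BT = 1.5 × 1.381 × 10⁻²³ × 2260 = 4.682 × 10⁻²⁰ J.
p = √(2mKE) = √(2 × 1.674 × 10⁻²⁷ × 4.682 × 10⁻²⁰) = 1.252 × 10⁻²³ kg·m/s.
λ = h/p = 5.29 × 10⁻¹¹ m = 52.9 pm.

λ = 52.9 pm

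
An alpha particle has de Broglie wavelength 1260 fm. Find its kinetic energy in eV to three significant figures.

KE = 130 eV

p = h/λ = 6.626 × 10⁻³⁴ / 1.260 × 10⁻¹² = 5.259 × 10⁻²² kg·m/s.
KE = p²/(2m) = (5.259 × 10⁻²²)² / (2 × 6.645 × 10⁻²⁷) = 2.081 × 10⁻¹⁷ J = 130 eV.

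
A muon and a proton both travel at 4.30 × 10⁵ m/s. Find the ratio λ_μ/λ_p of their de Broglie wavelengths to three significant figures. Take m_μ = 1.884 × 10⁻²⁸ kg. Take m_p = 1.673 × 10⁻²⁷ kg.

At fixed v, p = mv so λ = h/(mv) ∝ 1/m.
λ_μ/λ_p = m_p/m_μ = 1.673 × 10⁻²⁷/1.884 × 10⁻²⁸ = 8.88.

λ_μ/λ_p = 8.88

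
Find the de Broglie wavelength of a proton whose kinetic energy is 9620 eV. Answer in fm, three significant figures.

KE = 9620 eV = 1.541 × 10⁻¹⁵ J.
p = √(2mKE) = √(2 × 1.673 × 10⁻²⁷ × 1.541 × 10⁻¹⁵) = 2.271 × 10⁻²¹ kg·m/s.
λ = h/p = 6.626 × 10⁻³⁴ / 2.271 × 10⁻²¹ = 2.92 × 10⁻¹³ m = 292 fm.

λ = 292 fm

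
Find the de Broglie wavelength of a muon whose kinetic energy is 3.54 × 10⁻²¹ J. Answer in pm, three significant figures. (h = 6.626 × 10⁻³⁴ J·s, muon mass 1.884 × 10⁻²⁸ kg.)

p = √(2mKE) = √(2 × 1.884 × 10⁻²⁸ × 3.540 × 10⁻²¹) = 1.155 × 10⁻²⁴ kg·m/s.
λ = h/p = 6.626 × 10⁻³⁴ / 1.155 × 10⁻²⁴ = 5.74 × 10⁻¹⁰ m = 574 pm.

λ = 574 pm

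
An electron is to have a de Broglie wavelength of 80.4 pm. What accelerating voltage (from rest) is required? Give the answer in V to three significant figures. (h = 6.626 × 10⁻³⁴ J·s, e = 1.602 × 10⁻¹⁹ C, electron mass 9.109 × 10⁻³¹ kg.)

p = h/λ = 6.626 × 10⁻³⁴ / 8.040 × 10⁻¹¹ = 8.241 × 10⁻²⁴ kg·m/s.
KE = p²/(2m) = 3.728 × 10⁻¹⁷ J.
V = KE/e = 3.728 × 10⁻¹⁷ / (1.602 × 10⁻¹⁹) = 233 V.

V = 233 V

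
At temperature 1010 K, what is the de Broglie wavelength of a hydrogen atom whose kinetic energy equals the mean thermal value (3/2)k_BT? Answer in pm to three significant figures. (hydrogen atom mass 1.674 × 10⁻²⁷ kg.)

KE = (3/2)k_BT = 1.5 × 1.381 × 10⁻²³ × 1010 = 2.092 × 10⁻²⁰ J.
p = √(2mKE) = √(2 × 1.674 × 10⁻²⁷ × 2.092 × 10⁻²⁰) = 8.369 × 10⁻²⁴ kg·m/s.
λ = h/p = 7.92 × 10⁻¹¹ m = 79.2 pm.

λ = 79.2 pm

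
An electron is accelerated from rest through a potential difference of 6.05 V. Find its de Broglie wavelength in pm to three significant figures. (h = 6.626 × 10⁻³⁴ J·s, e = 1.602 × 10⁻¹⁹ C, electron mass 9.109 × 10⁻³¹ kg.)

λ = 499 pm

KE = eV = 1.602 × 10⁻¹⁹ × 6.050 = 9.692 × 10⁻¹⁹ J.
p = √(2mKE) = √(2 × 9.109 × 10⁻³¹ × 9.692 × 10⁻¹⁹) = 1.329 × 10⁻²⁴ kg·m/s.
λ = h/p = 6.626 × 10⁻³⁴ / 1.329 × 10⁻²⁴ = 4.99 × 10⁻¹⁰ m = 499 pm.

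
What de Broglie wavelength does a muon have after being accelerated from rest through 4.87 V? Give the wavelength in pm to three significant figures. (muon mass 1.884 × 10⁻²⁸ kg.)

KE = eV = 1.602 × 10⁻¹⁹ × 4.870 = 7.802 × 10⁻¹⁹ J.
p = √(2mKE) = √(2 × 1.884 × 10⁻²⁸ × 7.802 × 10⁻¹⁹) = 1.715 × 10⁻²³ kg·m/s.
λ = h/p = 6.626 × 10⁻³⁴ / 1.715 × 10⁻²³ = 3.86 × 10⁻¹¹ m = 38.6 pm.

λ = 38.6 pm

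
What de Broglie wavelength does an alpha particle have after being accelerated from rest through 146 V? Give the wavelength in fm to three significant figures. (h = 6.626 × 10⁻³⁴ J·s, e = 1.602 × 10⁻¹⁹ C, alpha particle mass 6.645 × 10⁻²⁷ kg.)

λ = 840 fm

KE = 2eV = 2 × 1.602 × 10⁻¹⁹ × 146.0 = 4.678 × 10⁻¹⁷ J.
p = √(2mKE) = √(2 × 6.645 × 10⁻²⁷ × 4.678 × 10⁻¹⁷) = 7.885 × 10⁻²² kg·m/s.
λ = h/p = 6.626 × 10⁻³⁴ / 7.885 × 10⁻²² = 8.40 × 10⁻¹³ m = 840 fm.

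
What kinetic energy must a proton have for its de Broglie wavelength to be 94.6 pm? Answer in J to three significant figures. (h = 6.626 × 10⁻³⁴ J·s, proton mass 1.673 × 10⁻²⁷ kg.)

p = h/λ = 6.626 × 10⁻³⁴ / 9.460 × 10⁻¹¹ = 7.004 × 10⁻²⁴ kg·m/s.
KE = p²/(2m) = (7.004 × 10⁻²⁴)² / (2 × 1.673 × 10⁻²⁷) = 1.466 × 10⁻²⁰ J = 1.47 × 10⁻²⁰ J.

KE = 1.47 × 10⁻²⁰ J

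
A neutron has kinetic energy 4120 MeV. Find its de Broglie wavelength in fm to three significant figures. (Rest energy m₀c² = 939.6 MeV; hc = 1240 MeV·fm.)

Total energy E = KE + m₀c² = 4120 + 939.6 = 5059.6 MeV.
(pc)² = E² − (m₀c²)² = (5059.6)² − (939.6)² = 2.472 × 10⁷ MeV², so pc = 4972 MeV.
λ = hc/(pc) = 1240 MeV·fm / 4972 MeV = 0.249 fm.

λ = 0.249 fm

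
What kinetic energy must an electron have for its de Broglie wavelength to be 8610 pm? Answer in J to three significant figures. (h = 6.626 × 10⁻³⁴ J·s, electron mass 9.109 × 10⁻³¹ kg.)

p = h/λ = 6.626 × 10⁻³⁴ / 8.610 × 10⁻⁹ = 7.696 × 10⁻²⁶ kg·m/s.
KE = p²/(2m) = (7.696 × 10⁻²⁶)² / (2 × 9.109 × 10⁻³¹) = 3.251 × 10⁻²¹ J = 3.25 × 10⁻²¹ J.

KE = 3.25 × 10⁻²¹ J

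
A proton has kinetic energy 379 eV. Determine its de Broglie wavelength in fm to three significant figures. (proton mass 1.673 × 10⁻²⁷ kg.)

KE = 379 eV = 6.072 × 10⁻¹⁷ J.
p = √(2mKE) = √(2 × 1.673 × 10⁻²⁷ × 6.072 × 10⁻¹⁷) = 4.507 × 10⁻²² kg·m/s.
λ = h/p = 6.626 × 10⁻³⁴ / 4.507 × 10⁻²² = 1.47 × 10⁻¹² m = 1470 fm.

λ = 1470 fm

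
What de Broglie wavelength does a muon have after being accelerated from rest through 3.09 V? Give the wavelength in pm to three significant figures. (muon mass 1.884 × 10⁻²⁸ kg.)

KE = eV = 1.602 × 10⁻¹⁹ × 3.090 = 4.950 × 10⁻¹⁹ J.
p = √(2mKE) = √(2 × 1.884 × 10⁻²⁸ × 4.950 × 10⁻¹⁹) = 1.366 × 10⁻²³ kg·m/s.
λ = h/p = 6.626 × 10⁻³⁴ / 1.366 × 10⁻²³ = 4.85 × 10⁻¹¹ m = 48.5 pm.

λ = 48.5 pm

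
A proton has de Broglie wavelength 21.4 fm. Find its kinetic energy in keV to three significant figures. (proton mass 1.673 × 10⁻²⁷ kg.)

p = h/λ = 6.626 × 10⁻³⁴ / 2.140 × 10⁻¹⁴ = 3.096 × 10⁻²⁰ kg·m/s.
KE = p²/(2m) = (3.096 × 10⁻²⁰)² / (2 × 1.673 × 10⁻²⁷) = 2.865 × 10⁻¹³ J = 1790 keV.

KE = 1790 keV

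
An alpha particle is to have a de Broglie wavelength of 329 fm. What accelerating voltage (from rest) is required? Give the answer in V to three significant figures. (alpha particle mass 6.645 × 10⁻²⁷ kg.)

V = 953 V

p = h/λ = 6.626 × 10⁻³⁴ / 3.290 × 10⁻¹³ = 2.014 × 10⁻²¹ kg·m/s.
KE = p²/(2m) = 3.052 × 10⁻¹⁶ J.
V = KE/2e = 3.052 × 10⁻¹⁶ / (2 × 1.602 × 10⁻¹⁹) = 953 V.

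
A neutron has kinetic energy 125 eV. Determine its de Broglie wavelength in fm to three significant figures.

λ = 2560 fm

KE = 125 eV = 2.003 × 10⁻¹⁷ J.
p = √(2mKE) = √(2 × 1.675 × 10⁻²⁷ × 2.003 × 10⁻¹⁷) = 2.590 × 10⁻²² kg·m/s.
λ = h/p = 6.626 × 10⁻³⁴ / 2.590 × 10⁻²² = 2.56 × 10⁻¹² m = 2560 fm.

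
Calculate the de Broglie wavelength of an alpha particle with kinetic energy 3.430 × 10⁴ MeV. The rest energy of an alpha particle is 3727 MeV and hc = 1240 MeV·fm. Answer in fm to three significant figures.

λ = 0.0328 fm

Total energy E = KE + m₀c² = 3.430 × 10⁴ + 3727 = 38027 MeV.
(pc)² = E² − (m₀c²)² = (38027)² − (3727)² = 1.432 × 10⁹ MeV², so pc = 3.784 × 10⁴ MeV.
λ = hc/(pc) = 1240 MeV·fm / 3.784 × 10⁴ MeV = 0.0328 fm.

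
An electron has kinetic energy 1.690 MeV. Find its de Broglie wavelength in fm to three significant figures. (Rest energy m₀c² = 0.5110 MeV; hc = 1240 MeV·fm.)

λ = 579 fm

Total energy E = KE + m₀c² = 1.690 + 0.5110 = 2.2010 MeV.
(pc)² = E² − (m₀c²)² = (2.2010)² − (0.5110)² = 4.583 MeV², so pc = 2.141 MeV.
λ = hc/(pc) = 1240 MeV·fm / 2.141 MeV = 579 fm.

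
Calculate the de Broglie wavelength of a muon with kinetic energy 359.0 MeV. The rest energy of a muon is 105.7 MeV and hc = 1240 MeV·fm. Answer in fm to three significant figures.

λ = 2.74 fm

Total energy E = KE + m₀c² = 359.0 + 105.7 = 464.7 MeV.
(pc)² = E² − (m₀c²)² = (464.7)² − (105.7)² = 2.048 × 10⁵ MeV², so pc = 452.5 MeV.
λ = hc/(pc) = 1240 MeV·fm / 452.5 MeV = 2.74 fm.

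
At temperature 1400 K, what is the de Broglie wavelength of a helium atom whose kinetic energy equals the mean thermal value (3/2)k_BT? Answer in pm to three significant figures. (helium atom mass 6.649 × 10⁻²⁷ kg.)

λ = 33.7 pm

KE = (3/2)k_BT = 1.5 × 1.381 × 10⁻²³ × 1400 = 2.900 × 10⁻²⁰ J.
p = √(2mKE) = √(2 × 6.649 × 10⁻²⁷ × 2.900 × 10⁻²⁰) = 1.964 × 10⁻²³ kg·m/s.
λ = h/p = 3.37 × 10⁻¹¹ m = 33.7 pm.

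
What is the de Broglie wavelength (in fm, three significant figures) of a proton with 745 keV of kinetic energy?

KE = 745 keV = 1.193 × 10⁻¹³ J.
p = √(2mKE) = √(2 × 1.673 × 10⁻²⁷ × 1.193 × 10⁻¹³) = 1.998 × 10⁻²⁰ kg·m/s.
λ = h/p = 6.626 × 10⁻³⁴ / 1.998 × 10⁻²⁰ = 3.32 × 10⁻¹⁴ m = 33.2 fm.

λ = 33.2 fm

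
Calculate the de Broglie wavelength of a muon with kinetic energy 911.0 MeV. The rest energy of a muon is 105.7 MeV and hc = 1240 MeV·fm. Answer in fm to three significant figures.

λ = 1.23 fm

Total energy E = KE + m₀c² = 911.0 + 105.7 = 1016.7 MeV.
(pc)² = E² − (m₀c²)² = (1016.7)² − (105.7)² = 1.023 × 10⁶ MeV², so pc = 1011 MeV.
λ = hc/(pc) = 1240 MeV·fm / 1011 MeV = 1.23 fm.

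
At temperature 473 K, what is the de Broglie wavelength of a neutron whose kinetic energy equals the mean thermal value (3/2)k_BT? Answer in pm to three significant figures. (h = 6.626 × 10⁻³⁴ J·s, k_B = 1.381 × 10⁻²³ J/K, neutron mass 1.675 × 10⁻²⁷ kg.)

KE = (3/2)k_BT = 1.5 × 1.381 × 10⁻²³ × 473 = 9.798 × 10⁻²¹ J.
p = √(2mKE) = √(2 × 1.675 × 10⁻²⁷ × 9.798 × 10⁻²¹) = 5.729 × 10⁻²⁴ kg·m/s.
λ = h/p = 1.16 × 10⁻¹⁰ m = 116 pm.

λ = 116 pm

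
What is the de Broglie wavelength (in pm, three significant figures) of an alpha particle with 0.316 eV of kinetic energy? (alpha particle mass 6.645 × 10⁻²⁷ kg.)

KE = 0.316 eV = 5.062 × 10⁻²⁰ J.
p = √(2mKE) = √(2 × 6.645 × 10⁻²⁷ × 5.062 × 10⁻²⁰) = 2.594 × 10⁻²³ kg·m/s.
λ = h/p = 6.626 × 10⁻³⁴ / 2.594 × 10⁻²³ = 2.55 × 10⁻¹¹ m = 25.5 pm.

λ = 25.5 pm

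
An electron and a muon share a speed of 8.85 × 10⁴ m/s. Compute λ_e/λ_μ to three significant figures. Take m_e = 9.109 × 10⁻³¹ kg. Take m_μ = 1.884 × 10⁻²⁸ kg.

λ_e/λ_μ = 207

At fixed v, p = mv so λ = h/(mv) ∝ 1/m.
λ_e/λ_μ = m_μ/m_e = 1.884 × 10⁻²⁸/9.109 × 10⁻³¹ = 207.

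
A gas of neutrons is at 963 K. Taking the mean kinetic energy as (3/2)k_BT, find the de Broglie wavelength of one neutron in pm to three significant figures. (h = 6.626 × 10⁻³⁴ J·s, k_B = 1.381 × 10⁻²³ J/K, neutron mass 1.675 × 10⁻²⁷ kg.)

KE = (3/2)k_BT = 1.5 × 1.381 × 10⁻²³ × 963 = 1.995 × 10⁻²⁰ J.
p = √(2mKE) = √(2 × 1.675 × 10⁻²⁷ × 1.995 × 10⁻²⁰) = 8.175 × 10⁻²⁴ kg·m/s.
λ = h/p = 8.11 × 10⁻¹¹ m = 81.1 pm.

λ = 81.1 pm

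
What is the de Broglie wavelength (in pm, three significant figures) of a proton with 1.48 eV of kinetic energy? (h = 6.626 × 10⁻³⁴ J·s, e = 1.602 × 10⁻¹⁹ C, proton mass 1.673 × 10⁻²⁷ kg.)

λ = 23.5 pm

KE = 1.48 eV = 2.371 × 10⁻¹⁹ J.
p = √(2mKE) = √(2 × 1.673 × 10⁻²⁷ × 2.371 × 10⁻¹⁹) = 2.817 × 10⁻²³ kg·m/s.
λ = h/p = 6.626 × 10⁻³⁴ / 2.817 × 10⁻²³ = 2.35 × 10⁻¹¹ m = 23.5 pm.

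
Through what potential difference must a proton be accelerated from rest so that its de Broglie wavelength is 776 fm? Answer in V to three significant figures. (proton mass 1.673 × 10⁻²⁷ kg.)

p = h/λ = 6.626 × 10⁻³⁴ / 7.760 × 10⁻¹³ = 8.539 × 10⁻²² kg·m/s.
KE = p²/(2m) = 2.179 × 10⁻¹⁶ J.
V = KE/e = 2.179 × 10⁻¹⁶ / (1.602 × 10⁻¹⁹) = 1360 V.

V = 1360 V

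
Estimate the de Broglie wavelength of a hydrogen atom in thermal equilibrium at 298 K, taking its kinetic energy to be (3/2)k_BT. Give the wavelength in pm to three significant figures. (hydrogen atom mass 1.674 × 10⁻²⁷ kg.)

KE = (3/2)k_BT = 1.5 × 1.381 × 10⁻²³ × 298 = 6.173 × 10⁻²¹ J.
p = √(2mKE) = √(2 × 1.674 × 10⁻²⁷ × 6.173 × 10⁻²¹) = 4.546 × 10⁻²⁴ kg·m/s.
λ = h/p = 1.46 × 10⁻¹⁰ m = 146 pm.

λ = 146 pm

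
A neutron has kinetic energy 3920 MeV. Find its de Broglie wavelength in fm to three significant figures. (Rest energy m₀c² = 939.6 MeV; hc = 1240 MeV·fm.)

λ = 0.260 fm

Total energy E = KE + m₀c² = 3920 + 939.6 = 4859.6 MeV.
(pc)² = E² − (m₀c²)² = (4859.6)² − (939.6)² = 2.273 × 10⁷ MeV², so pc = 4768 MeV.
λ = hc/(pc) = 1240 MeV·fm / 4768 MeV = 0.260 fm.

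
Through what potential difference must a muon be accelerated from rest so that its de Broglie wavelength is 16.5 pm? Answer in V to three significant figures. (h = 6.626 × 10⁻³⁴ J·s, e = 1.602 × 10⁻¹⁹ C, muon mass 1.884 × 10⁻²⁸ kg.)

p = h/λ = 6.626 × 10⁻³⁴ / 1.650 × 10⁻¹¹ = 4.016 × 10⁻²³ kg·m/s.
KE = p²/(2m) = 4.280 × 10⁻¹⁸ J.
V = KE/e = 4.280 × 10⁻¹⁸ / (1.602 × 10⁻¹⁹) = 26.7 V.

V = 26.7 V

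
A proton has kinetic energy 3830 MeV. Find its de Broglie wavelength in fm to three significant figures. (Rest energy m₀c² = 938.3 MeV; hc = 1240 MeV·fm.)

Total energy E = KE + m₀c² = 3830 + 938.3 = 4768.3 MeV.
(pc)² = E² − (m₀c²)² = (4768.3)² − (938.3)² = 2.186 × 10⁷ MeV², so pc = 4675 MeV.
λ = hc/(pc) = 1240 MeV·fm / 4675 MeV = 0.265 fm.

λ = 0.265 fm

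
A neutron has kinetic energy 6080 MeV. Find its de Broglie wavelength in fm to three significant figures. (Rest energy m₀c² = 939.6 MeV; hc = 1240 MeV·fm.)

λ = 0.178 fm

Total energy E = KE + m₀c² = 6080 + 939.6 = 7019.6 MeV.
(pc)² = E² − (m₀c²)² = (7019.6)² − (939.6)² = 4.839 × 10⁷ MeV², so pc = 6956 MeV.
λ = hc/(pc) = 1240 MeV·fm / 6956 MeV = 0.178 fm.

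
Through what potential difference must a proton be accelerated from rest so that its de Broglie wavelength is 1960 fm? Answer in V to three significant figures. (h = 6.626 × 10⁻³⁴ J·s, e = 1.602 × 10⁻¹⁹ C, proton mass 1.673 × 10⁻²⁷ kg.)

V = 213 V

p = h/λ = 6.626 × 10⁻³⁴ / 1.960 × 10⁻¹² = 3.381 × 10⁻²² kg·m/s.
KE = p²/(2m) = 3.416 × 10⁻¹⁷ J.
V = KE/e = 3.416 × 10⁻¹⁷ / (1.602 × 10⁻¹⁹) = 213 V.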